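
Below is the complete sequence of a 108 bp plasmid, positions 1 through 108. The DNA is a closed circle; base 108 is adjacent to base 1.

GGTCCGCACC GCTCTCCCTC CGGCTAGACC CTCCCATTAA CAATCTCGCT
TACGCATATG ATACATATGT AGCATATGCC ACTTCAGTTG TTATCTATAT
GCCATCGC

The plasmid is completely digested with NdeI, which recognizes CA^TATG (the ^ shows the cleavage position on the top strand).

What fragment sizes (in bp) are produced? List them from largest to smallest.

NdeI sites (CATATG) start at positions 55, 64, 73.
NdeI cuts after base 2 of each site, so after positions 56, 65, 74.
Circular molecule, 3 cuts → 3 fragments:
  57–65 → 9 bp
  66–74 → 9 bp
  75–108 then 1–56 → 34 + 56 = 90 bp
Sorted largest to smallest: 90, 9, 9 bp.

90, 9, 9 bp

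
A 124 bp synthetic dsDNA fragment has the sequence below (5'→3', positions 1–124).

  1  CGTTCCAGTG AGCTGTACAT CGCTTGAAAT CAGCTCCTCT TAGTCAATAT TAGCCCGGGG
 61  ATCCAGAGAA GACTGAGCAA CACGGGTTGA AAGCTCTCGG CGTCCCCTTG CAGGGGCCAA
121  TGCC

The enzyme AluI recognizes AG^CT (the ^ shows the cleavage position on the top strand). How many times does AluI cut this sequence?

AGCT occurs starting at positions 11, 32, 92.
AluI cuts at 3 sites.

3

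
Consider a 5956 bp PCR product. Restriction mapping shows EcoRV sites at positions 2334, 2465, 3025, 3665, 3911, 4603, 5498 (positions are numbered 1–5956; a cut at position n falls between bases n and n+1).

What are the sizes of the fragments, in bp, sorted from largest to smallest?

Linear molecule, 7 cuts → 8 fragments:
  2334 − 0 = 2334 bp
  2465 − 2334 = 131 bp
  3025 − 2465 = 560 bp
  3665 − 3025 = 640 bp
  3911 − 3665 = 246 bp
  4603 − 3911 = 692 bp
  5498 − 4603 = 895 bp
  5956 − 5498 = 458 bp
Sorted largest to smallest: 2334, 895, 692, 640, 560, 458, 246, 131 bp.

2334, 895, 692, 640, 560, 458, 246, 131 bp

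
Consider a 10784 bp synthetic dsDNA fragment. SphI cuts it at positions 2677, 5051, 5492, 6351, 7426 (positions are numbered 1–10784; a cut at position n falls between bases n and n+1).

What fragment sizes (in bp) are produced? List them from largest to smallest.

3358, 2677, 2374, 1075, 859, 441 bp

Linear molecule, 5 cuts → 6 fragments:
  2677 − 0 = 2677 bp
  5051 − 2677 = 2374 bp
  5492 − 5051 = 441 bp
  6351 − 5492 = 859 bp
  7426 − 6351 = 1075 bp
  10784 − 7426 = 3358 bp
Sorted largest to smallest: 3358, 2677, 2374, 1075, 859, 441 bp.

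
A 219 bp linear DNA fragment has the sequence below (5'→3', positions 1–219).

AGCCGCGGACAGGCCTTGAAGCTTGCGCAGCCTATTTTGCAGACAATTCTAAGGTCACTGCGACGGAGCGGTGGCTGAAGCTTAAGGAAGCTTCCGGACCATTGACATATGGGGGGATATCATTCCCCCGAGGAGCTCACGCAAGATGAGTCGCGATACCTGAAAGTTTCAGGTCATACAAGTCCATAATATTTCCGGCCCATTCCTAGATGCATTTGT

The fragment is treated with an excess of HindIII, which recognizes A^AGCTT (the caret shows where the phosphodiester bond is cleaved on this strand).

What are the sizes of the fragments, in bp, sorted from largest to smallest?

HindIII sites (AAGCTT) start at positions 19, 78, 88.
HindIII cuts after the first base of each site, so after positions 19, 78, 88.
Linear molecule, 3 cuts → 4 fragments:
  1–19 → 19 bp
  20–78 → 59 bp
  79–88 → 10 bp
  89–219 → 131 bp
Sorted largest to smallest: 131, 59, 19, 10 bp.

131, 59, 19, 10 bp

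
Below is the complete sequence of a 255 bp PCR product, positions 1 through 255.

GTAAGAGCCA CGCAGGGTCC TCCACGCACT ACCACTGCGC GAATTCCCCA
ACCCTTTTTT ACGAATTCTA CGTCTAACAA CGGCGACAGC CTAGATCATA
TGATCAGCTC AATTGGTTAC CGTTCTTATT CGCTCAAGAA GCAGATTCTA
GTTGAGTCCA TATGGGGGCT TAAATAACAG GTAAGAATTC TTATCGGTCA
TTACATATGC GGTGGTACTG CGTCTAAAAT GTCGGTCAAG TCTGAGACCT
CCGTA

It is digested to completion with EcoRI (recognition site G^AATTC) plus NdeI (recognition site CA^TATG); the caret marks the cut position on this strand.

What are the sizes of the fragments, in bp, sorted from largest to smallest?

62, 50, 41, 35, 25, 22, 20 bp

EcoRI sites (GAATTC) start at positions 41, 63, 185.
EcoRI cuts after the first base of each site, so after positions 41, 63, 185.
NdeI sites (CATATG) start at positions 97, 159, 204.
NdeI cuts after base 2 of each site, so after positions 98, 160, 205.
Combined cut positions: 41, 63, 98, 160, 185, 205.
Linear molecule, 6 cuts → 7 fragments:
  1–41 → 41 bp
  42–63 → 22 bp
  64–98 → 35 bp
  99–160 → 62 bp
  161–185 → 25 bp
  186–205 → 20 bp
  206–255 → 50 bp
Sorted largest to smallest: 62, 50, 41, 35, 25, 22, 20 bp.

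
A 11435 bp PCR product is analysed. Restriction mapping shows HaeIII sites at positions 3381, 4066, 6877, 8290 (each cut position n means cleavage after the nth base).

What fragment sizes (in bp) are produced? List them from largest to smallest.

Linear molecule, 4 cuts → 5 fragments:
  3381 − 0 = 3381 bp
  4066 − 3381 = 685 bp
  6877 − 4066 = 2811 bp
  8290 − 6877 = 1413 bp
  11435 − 8290 = 3145 bp
Sorted largest to smallest: 3381, 3145, 2811, 1413, 685 bp.

3381, 3145, 2811, 1413, 685 bp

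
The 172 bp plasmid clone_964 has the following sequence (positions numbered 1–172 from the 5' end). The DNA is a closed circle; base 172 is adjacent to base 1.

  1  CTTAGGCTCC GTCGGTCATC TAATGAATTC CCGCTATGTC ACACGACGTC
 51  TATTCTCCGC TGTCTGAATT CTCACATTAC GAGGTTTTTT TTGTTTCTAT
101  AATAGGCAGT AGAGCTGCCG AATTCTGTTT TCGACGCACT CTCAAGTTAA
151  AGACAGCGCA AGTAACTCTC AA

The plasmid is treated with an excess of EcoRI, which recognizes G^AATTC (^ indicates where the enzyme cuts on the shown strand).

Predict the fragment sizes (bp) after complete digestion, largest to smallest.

77, 54, 41 bp

EcoRI sites (GAATTC) start at positions 25, 66, 120.
EcoRI cuts after the first base of each site, so after positions 25, 66, 120.
Circular molecule, 3 cuts → 3 fragments:
  26–66 → 41 bp
  67–120 → 54 bp
  121–172 then 1–25 → 52 + 25 = 77 bp
Sorted largest to smallest: 77, 54, 41 bp.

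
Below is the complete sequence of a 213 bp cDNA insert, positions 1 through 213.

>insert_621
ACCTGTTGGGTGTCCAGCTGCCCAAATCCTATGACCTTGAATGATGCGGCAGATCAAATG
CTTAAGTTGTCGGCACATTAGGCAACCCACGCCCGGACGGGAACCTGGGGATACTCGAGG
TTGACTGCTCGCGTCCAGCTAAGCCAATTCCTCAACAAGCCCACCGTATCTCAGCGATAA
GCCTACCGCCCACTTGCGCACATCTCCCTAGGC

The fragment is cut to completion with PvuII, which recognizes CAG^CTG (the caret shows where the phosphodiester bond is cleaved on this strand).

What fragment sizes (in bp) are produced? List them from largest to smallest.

The PvuII site (CAGCTG) starts at position 15.
PvuII cuts after base 3 of each site, so after position 17.
Linear molecule, 1 cut → 2 fragments:
  1–17 → 17 bp
  18–213 → 196 bp
Sorted largest to smallest: 196, 17 bp.

196, 17 bp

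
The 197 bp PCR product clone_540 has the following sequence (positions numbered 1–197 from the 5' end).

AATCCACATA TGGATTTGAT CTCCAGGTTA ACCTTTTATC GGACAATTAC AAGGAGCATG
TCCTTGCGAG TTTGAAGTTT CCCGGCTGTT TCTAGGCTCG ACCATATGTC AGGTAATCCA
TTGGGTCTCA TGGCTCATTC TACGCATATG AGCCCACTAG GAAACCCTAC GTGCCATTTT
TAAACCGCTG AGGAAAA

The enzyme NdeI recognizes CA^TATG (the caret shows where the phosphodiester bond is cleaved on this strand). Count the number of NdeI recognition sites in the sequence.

CATATG occurs starting at positions 7, 103, 145.
NdeI cuts at 3 sites.

3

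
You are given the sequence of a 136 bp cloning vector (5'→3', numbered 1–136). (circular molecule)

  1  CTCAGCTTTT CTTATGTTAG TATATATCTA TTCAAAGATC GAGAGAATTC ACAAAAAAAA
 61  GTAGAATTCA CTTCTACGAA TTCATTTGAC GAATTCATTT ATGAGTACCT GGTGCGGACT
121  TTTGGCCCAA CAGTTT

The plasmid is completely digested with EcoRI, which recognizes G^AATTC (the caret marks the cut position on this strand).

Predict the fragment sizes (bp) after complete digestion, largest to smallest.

EcoRI sites (GAATTC) start at positions 45, 64, 78, 91.
EcoRI cuts after the first base of each site, so after positions 45, 64, 78, 91.
Circular molecule, 4 cuts → 4 fragments:
  46–64 → 19 bp
  65–78 → 14 bp
  79–91 → 13 bp
  92–136 then 1–45 → 45 + 45 = 90 bp
Sorted largest to smallest: 90, 19, 14, 13 bp.

90, 19, 14, 13 bp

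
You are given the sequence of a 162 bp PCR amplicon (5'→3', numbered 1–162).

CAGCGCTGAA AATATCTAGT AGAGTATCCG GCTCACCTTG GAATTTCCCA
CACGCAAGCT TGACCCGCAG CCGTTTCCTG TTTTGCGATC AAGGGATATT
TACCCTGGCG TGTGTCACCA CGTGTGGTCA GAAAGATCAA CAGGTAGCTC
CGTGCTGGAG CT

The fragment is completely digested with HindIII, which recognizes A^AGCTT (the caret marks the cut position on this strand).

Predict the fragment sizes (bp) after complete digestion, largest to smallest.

106, 56 bp

The HindIII site (AAGCTT) starts at position 56.
HindIII cuts after the first base of each site, so after position 56.
Linear molecule, 1 cut → 2 fragments:
  1–56 → 56 bp
  57–162 → 106 bp
Sorted largest to smallest: 106, 56 bp.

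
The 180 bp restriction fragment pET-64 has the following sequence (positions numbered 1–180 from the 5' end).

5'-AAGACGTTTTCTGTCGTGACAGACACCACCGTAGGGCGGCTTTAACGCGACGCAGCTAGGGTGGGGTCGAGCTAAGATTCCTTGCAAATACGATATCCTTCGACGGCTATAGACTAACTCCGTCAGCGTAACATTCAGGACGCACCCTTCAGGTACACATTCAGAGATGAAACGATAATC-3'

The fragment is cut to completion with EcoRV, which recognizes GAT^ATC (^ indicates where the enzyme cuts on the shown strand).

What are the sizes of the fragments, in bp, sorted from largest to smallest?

The EcoRV site (GATATC) starts at position 92.
EcoRV cuts after base 3 of each site, so after position 94.
Linear molecule, 1 cut → 2 fragments:
  1–94 → 94 bp
  95–180 → 86 bp
Sorted largest to smallest: 94, 86 bp.

94, 86 bp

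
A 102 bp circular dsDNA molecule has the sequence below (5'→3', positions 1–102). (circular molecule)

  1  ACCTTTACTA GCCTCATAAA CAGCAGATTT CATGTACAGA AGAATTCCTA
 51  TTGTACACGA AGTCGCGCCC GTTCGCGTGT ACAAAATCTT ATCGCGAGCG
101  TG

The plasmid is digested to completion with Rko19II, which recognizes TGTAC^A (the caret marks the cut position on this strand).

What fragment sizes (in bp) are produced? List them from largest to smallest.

Rko19II sites (TGTACA) start at positions 33, 52, 78.
Rko19II cuts after base 5 of each site (before the last base), so after positions 37, 56, 82.
Circular molecule, 3 cuts → 3 fragments:
  38–56 → 19 bp
  57–82 → 26 bp
  83–102 then 1–37 → 20 + 37 = 57 bp
Sorted largest to smallest: 57, 26, 19 bp.

57, 26, 19 bp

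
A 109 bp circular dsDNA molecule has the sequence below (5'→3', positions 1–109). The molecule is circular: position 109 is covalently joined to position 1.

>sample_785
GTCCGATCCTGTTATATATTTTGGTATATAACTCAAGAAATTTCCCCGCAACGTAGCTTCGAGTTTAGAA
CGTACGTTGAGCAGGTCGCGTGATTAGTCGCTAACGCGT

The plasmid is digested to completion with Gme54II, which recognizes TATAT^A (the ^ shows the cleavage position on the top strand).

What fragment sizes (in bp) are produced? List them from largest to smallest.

97, 12 bp

Gme54II sites (TATATA) start at positions 13, 25.
Gme54II cuts after base 5 of each site (before the last base), so after positions 17, 29.
Circular molecule, 2 cuts → 2 fragments:
  18–29 → 12 bp
  30–109 then 1–17 → 80 + 17 = 97 bp
Sorted largest to smallest: 97, 12 bp.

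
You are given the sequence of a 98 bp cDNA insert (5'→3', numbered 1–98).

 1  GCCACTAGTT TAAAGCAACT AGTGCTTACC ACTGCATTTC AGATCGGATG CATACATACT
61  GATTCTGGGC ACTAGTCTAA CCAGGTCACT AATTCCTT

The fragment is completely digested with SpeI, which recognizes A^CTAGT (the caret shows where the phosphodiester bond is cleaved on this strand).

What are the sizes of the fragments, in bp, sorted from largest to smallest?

SpeI sites (ACTAGT) start at positions 4, 18, 71.
SpeI cuts after the first base of each site, so after positions 4, 18, 71.
Linear molecule, 3 cuts → 4 fragments:
  1–4 → 4 bp
  5–18 → 14 bp
  19–71 → 53 bp
  72–98 → 27 bp
Sorted largest to smallest: 53, 27, 14, 4 bp.

53, 27, 14, 4 bp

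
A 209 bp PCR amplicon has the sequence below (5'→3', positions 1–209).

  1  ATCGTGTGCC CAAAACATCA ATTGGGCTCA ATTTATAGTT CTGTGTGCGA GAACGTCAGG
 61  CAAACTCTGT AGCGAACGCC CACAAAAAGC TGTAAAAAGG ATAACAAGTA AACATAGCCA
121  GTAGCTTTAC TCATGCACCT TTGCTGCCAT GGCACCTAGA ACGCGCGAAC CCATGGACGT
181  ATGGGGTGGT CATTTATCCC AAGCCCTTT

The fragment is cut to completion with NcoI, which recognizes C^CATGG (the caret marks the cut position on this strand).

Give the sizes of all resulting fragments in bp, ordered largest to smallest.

147, 38, 24 bp

NcoI sites (CCATGG) start at positions 147, 171.
NcoI cuts after the first base of each site, so after positions 147, 171.
Linear molecule, 2 cuts → 3 fragments:
  1–147 → 147 bp
  148–171 → 24 bp
  172–209 → 38 bp
Sorted largest to smallest: 147, 38, 24 bp.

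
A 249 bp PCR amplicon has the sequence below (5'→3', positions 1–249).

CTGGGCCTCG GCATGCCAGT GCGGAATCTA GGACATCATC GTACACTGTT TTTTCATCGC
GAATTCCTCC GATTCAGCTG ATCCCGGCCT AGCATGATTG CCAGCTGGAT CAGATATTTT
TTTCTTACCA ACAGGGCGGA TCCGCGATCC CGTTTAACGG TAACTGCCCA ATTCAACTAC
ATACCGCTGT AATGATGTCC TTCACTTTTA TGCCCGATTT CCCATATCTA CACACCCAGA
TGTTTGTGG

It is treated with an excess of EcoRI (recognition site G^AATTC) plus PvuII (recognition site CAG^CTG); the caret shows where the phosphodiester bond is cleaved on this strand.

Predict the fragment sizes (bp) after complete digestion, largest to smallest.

The EcoRI site (GAATTC) starts at position 61.
EcoRI cuts after the first base of each site, so after position 61.
PvuII sites (CAGCTG) start at positions 75, 102.
PvuII cuts after base 3 of each site, so after positions 77, 104.
Combined cut positions: 61, 77, 104.
Linear molecule, 3 cuts → 4 fragments:
  1–61 → 61 bp
  62–77 → 16 bp
  78–104 → 27 bp
  105–249 → 145 bp
Sorted largest to smallest: 145, 61, 27, 16 bp.

145, 61, 27, 16 bp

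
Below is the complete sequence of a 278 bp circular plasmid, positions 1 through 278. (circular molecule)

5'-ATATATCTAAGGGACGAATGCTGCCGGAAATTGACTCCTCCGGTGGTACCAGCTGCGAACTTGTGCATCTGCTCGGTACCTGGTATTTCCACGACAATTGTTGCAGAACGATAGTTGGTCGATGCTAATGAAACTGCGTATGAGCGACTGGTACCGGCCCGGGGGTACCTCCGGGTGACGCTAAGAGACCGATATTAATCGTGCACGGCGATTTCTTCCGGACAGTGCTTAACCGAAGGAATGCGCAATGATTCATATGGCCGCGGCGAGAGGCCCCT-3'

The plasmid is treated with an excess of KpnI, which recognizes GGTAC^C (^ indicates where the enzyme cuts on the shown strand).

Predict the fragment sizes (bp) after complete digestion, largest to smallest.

159, 75, 30, 14 bp

KpnI sites (GGTACC) start at positions 45, 75, 150, 164.
KpnI cuts after base 5 of each site (before the last base), so after positions 49, 79, 154, 168.
Circular molecule, 4 cuts → 4 fragments:
  50–79 → 30 bp
  80–154 → 75 bp
  155–168 → 14 bp
  169–278 then 1–49 → 110 + 49 = 159 bp
Sorted largest to smallest: 159, 75, 30, 14 bp.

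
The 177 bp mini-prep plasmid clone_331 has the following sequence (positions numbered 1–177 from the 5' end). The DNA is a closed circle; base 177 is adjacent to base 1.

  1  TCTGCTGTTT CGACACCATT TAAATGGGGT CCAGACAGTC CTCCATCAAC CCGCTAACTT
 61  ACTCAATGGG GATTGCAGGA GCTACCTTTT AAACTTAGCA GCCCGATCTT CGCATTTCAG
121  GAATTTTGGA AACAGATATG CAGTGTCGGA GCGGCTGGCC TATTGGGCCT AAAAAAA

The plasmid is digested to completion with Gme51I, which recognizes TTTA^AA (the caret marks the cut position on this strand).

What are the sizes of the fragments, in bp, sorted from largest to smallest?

108, 69 bp

Gme51I sites (TTTAAA) start at positions 19, 88.
Gme51I cuts after base 4 of each site, so after positions 22, 91.
Circular molecule, 2 cuts → 2 fragments:
  23–91 → 69 bp
  92–177 then 1–22 → 86 + 22 = 108 bp
Sorted largest to smallest: 108, 69 bp.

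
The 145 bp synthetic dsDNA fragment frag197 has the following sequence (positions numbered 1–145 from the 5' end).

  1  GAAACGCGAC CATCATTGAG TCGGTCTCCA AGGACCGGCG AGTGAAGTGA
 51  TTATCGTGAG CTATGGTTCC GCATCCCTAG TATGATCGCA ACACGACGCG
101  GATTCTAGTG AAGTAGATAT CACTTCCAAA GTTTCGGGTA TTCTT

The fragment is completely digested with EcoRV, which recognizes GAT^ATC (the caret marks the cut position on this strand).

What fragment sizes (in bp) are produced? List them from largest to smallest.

The EcoRV site (GATATC) starts at position 116.
EcoRV cuts after base 3 of each site, so after position 118.
Linear molecule, 1 cut → 2 fragments:
  1–118 → 118 bp
  119–145 → 27 bp
Sorted largest to smallest: 118, 27 bp.

118, 27 bp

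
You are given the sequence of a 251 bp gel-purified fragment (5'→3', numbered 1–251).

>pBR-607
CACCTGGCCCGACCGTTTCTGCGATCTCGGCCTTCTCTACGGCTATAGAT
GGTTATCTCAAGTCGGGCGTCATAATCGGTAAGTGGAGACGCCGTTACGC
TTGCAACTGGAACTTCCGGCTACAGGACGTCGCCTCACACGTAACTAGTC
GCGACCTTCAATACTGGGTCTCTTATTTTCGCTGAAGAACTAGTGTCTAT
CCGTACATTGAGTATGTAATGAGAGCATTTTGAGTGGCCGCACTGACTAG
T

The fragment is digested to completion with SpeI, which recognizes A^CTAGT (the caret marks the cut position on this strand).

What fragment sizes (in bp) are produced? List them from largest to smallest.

144, 57, 45, 5 bp

SpeI sites (ACTAGT) start at positions 144, 189, 246.
SpeI cuts after the first base of each site, so after positions 144, 189, 246.
Linear molecule, 3 cuts → 4 fragments:
  1–144 → 144 bp
  145–189 → 45 bp
  190–246 → 57 bp
  247–251 → 5 bp
Sorted largest to smallest: 144, 57, 45, 5 bp.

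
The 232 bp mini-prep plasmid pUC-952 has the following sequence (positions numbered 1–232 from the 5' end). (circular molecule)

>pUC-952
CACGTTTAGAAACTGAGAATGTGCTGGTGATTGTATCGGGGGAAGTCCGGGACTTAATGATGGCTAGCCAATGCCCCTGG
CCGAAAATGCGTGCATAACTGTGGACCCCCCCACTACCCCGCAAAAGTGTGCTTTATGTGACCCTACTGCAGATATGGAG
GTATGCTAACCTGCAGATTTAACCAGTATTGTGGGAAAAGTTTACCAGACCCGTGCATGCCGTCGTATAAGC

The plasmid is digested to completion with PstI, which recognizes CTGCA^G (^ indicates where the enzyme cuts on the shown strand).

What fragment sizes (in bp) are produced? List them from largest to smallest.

208, 24 bp

PstI sites (CTGCAG) start at positions 147, 171.
PstI cuts after base 5 of each site (before the last base), so after positions 151, 175.
Circular molecule, 2 cuts → 2 fragments:
  152–175 → 24 bp
  176–232 then 1–151 → 57 + 151 = 208 bp
Sorted largest to smallest: 208, 24 bp.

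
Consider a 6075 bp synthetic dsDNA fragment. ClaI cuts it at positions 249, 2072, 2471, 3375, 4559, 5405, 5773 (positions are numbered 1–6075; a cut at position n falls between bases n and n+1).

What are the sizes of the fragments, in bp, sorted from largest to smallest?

1823, 1184, 904, 846, 399, 368, 302, 249 bp

Linear molecule, 7 cuts → 8 fragments:
  249 − 0 = 249 bp
  2072 − 249 = 1823 bp
  2471 − 2072 = 399 bp
  3375 − 2471 = 904 bp
  4559 − 3375 = 1184 bp
  5405 − 4559 = 846 bp
  5773 − 5405 = 368 bp
  6075 − 5773 = 302 bp
Sorted largest to smallest: 1823, 1184, 904, 846, 399, 368, 302, 249 bp.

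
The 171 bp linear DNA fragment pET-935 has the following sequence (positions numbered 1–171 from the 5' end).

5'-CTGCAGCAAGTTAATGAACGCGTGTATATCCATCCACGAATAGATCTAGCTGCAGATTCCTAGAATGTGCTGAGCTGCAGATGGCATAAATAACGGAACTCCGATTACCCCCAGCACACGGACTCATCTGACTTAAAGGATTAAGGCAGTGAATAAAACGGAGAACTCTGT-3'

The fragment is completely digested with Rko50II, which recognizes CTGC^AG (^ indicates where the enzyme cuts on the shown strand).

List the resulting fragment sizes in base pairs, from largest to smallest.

93, 49, 25, 4 bp

Rko50II sites (CTGCAG) start at positions 1, 50, 75.
Rko50II cuts after base 4 of each site, so after positions 4, 53, 78.
Linear molecule, 3 cuts → 4 fragments:
  1–4 → 4 bp
  5–53 → 49 bp
  54–78 → 25 bp
  79–171 → 93 bp
Sorted largest to smallest: 93, 49, 25, 4 bp.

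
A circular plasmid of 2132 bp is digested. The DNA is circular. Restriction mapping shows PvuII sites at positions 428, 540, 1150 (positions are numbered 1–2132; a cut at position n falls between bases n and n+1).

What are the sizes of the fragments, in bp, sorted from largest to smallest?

1410, 610, 112 bp

Circular molecule, 3 cuts → 3 fragments:
  540 − 428 = 112 bp
  1150 − 540 = 610 bp
  wrap: 2132 − 1150 + 428 = 1410 bp
Sorted largest to smallest: 1410, 610, 112 bp.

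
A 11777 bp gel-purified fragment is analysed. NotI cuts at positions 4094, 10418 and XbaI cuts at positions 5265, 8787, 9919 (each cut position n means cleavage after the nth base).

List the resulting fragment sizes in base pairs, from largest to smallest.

Combined cut positions (sorted): 4094, 5265, 8787, 9919, 10418.
Linear molecule, 5 cuts → 6 fragments:
  4094 − 0 = 4094 bp
  5265 − 4094 = 1171 bp
  8787 − 5265 = 3522 bp
  9919 − 8787 = 1132 bp
  10418 − 9919 = 499 bp
  11777 − 10418 = 1359 bp
Sorted largest to smallest: 4094, 3522, 1359, 1171, 1132, 499 bp.

4094, 3522, 1359, 1171, 1132, 499 bp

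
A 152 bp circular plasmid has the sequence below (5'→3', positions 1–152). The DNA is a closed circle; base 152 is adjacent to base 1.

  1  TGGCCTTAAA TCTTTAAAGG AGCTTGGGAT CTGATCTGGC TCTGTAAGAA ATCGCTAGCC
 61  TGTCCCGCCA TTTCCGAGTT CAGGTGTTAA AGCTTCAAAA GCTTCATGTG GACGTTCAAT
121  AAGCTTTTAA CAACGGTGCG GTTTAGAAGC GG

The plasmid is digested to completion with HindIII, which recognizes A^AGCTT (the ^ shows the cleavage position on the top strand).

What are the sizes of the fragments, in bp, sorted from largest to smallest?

121, 22, 9 bp

HindIII sites (AAGCTT) start at positions 90, 99, 121.
HindIII cuts after the first base of each site, so after positions 90, 99, 121.
Circular molecule, 3 cuts → 3 fragments:
  91–99 → 9 bp
  100–121 → 22 bp
  122–152 then 1–90 → 31 + 90 = 121 bp
Sorted largest to smallest: 121, 22, 9 bp.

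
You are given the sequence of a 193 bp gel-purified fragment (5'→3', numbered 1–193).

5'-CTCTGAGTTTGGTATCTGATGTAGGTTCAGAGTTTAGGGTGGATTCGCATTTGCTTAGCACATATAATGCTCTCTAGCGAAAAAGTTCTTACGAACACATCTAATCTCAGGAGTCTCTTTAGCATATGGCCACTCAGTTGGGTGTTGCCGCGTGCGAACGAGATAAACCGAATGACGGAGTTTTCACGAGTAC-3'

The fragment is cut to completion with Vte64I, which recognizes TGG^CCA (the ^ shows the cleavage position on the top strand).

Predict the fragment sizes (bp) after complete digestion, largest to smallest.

The Vte64I site (TGGCCA) starts at position 127.
Vte64I cuts after base 3 of each site, so after position 129.
Linear molecule, 1 cut → 2 fragments:
  1–129 → 129 bp
  130–193 → 64 bp
Sorted largest to smallest: 129, 64 bp.

129, 64 bp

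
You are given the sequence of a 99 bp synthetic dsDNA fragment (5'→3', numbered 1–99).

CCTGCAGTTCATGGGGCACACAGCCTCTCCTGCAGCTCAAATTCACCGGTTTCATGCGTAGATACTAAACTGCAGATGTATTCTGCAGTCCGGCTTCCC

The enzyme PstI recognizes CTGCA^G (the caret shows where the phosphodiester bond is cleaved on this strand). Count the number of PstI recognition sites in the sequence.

4

CTGCAG occurs starting at positions 2, 30, 70, 83.
PstI cuts at 4 sites.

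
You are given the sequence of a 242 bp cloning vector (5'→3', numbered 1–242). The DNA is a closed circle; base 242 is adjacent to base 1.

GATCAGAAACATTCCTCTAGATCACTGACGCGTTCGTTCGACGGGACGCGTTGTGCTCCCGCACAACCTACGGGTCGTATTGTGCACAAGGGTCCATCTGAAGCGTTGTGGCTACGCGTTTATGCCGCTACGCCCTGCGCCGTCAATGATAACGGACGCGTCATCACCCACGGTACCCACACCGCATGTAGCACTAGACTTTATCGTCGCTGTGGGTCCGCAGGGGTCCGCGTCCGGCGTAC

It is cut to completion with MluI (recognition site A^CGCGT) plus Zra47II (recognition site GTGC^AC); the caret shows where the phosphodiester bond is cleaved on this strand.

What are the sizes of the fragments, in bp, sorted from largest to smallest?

114, 42, 39, 29, 18 bp

MluI sites (ACGCGT) start at positions 28, 46, 114, 156.
MluI cuts after the first base of each site, so after positions 28, 46, 114, 156.
The Zra47II site (GTGCAC) starts at position 82.
Zra47II cuts after base 4 of each site, so after position 85.
Combined cut positions: 28, 46, 85, 114, 156.
Circular molecule, 5 cuts → 5 fragments:
  29–46 → 18 bp
  47–85 → 39 bp
  86–114 → 29 bp
  115–156 → 42 bp
  157–242 then 1–28 → 86 + 28 = 114 bp
Sorted largest to smallest: 114, 42, 39, 29, 18 bp.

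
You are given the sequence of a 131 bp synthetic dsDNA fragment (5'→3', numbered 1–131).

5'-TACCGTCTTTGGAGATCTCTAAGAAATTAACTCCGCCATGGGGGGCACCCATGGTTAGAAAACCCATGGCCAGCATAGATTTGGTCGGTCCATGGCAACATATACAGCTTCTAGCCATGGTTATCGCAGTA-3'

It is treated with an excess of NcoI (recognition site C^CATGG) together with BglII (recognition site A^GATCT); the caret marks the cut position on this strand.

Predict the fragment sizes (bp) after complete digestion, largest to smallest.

26, 25, 23, 16, 15, 13, 13 bp

NcoI sites (CCATGG) start at positions 36, 49, 64, 90, 115.
NcoI cuts after the first base of each site, so after positions 36, 49, 64, 90, 115.
The BglII site (AGATCT) starts at position 13.
BglII cuts after the first base of each site, so after position 13.
Combined cut positions: 13, 36, 49, 64, 90, 115.
Linear molecule, 6 cuts → 7 fragments:
  1–13 → 13 bp
  14–36 → 23 bp
  37–49 → 13 bp
  50–64 → 15 bp
  65–90 → 26 bp
  91–115 → 25 bp
  116–131 → 16 bp
Sorted largest to smallest: 26, 25, 23, 16, 15, 13, 13 bp.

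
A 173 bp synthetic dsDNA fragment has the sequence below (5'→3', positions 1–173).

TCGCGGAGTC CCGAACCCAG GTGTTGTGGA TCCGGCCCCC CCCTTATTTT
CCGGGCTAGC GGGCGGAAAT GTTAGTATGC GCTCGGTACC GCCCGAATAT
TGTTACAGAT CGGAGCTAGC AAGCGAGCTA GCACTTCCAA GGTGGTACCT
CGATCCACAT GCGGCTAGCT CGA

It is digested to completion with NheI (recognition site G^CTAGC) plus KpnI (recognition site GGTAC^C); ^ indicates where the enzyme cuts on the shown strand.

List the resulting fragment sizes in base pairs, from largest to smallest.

NheI sites (GCTAGC) start at positions 55, 115, 127, 164.
NheI cuts after the first base of each site, so after positions 55, 115, 127, 164.
KpnI sites (GGTACC) start at positions 85, 144.
KpnI cuts after base 5 of each site (before the last base), so after positions 89, 148.
Combined cut positions: 55, 89, 115, 127, 148, 164.
Linear molecule, 6 cuts → 7 fragments:
  1–55 → 55 bp
  56–89 → 34 bp
  90–115 → 26 bp
  116–127 → 12 bp
  128–148 → 21 bp
  149–164 → 16 bp
  165–173 → 9 bp
Sorted largest to smallest: 55, 34, 26, 21, 16, 12, 9 bp.

55, 34, 26, 21, 16, 12, 9 bp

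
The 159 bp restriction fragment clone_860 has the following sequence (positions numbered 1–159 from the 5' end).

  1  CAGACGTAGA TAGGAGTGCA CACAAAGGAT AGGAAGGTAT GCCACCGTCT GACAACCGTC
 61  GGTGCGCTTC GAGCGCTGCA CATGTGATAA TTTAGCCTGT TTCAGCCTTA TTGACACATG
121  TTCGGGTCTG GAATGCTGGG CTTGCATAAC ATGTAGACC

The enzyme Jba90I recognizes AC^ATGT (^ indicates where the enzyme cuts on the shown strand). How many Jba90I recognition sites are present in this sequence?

3

ACATGT occurs starting at positions 80, 116, 149.
Jba90I cuts at 3 sites.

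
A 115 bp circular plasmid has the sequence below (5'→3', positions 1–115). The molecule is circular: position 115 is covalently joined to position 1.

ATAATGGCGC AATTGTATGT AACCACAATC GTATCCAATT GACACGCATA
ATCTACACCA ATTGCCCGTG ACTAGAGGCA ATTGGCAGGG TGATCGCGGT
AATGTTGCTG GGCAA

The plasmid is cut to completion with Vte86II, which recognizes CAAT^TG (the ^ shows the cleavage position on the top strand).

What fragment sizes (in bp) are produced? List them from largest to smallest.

46, 26, 23, 20 bp

Vte86II sites (CAATTG) start at positions 10, 36, 59, 79.
Vte86II cuts after base 4 of each site, so after positions 13, 39, 62, 82.
Circular molecule, 4 cuts → 4 fragments:
  14–39 → 26 bp
  40–62 → 23 bp
  63–82 → 20 bp
  83–115 then 1–13 → 33 + 13 = 46 bp
Sorted largest to smallest: 46, 26, 23, 20 bp.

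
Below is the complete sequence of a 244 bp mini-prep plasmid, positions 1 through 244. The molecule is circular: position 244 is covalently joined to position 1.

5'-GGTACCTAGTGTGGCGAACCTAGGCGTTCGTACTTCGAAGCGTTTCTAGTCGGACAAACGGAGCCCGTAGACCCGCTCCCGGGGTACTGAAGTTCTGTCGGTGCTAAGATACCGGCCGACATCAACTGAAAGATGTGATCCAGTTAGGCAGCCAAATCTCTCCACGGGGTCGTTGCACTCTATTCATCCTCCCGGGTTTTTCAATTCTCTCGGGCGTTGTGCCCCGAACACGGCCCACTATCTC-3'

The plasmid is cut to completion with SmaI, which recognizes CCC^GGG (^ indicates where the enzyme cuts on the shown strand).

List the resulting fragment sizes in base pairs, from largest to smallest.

SmaI sites (CCCGGG) start at positions 78, 191.
SmaI cuts after base 3 of each site, so after positions 80, 193.
Circular molecule, 2 cuts → 2 fragments:
  81–193 → 113 bp
  194–244 then 1–80 → 51 + 80 = 131 bp
Sorted largest to smallest: 131, 113 bp.

131, 113 bp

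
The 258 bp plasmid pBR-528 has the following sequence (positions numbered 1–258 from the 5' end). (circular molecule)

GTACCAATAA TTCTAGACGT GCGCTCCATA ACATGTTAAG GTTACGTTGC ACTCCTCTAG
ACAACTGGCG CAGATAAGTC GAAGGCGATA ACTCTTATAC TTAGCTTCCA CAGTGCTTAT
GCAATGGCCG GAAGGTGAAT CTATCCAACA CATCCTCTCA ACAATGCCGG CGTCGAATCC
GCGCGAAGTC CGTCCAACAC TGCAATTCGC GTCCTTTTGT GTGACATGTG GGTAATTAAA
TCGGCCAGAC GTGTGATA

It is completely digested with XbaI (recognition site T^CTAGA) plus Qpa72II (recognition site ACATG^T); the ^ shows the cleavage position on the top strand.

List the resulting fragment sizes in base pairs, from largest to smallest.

XbaI sites (TCTAGA) start at positions 12, 56.
XbaI cuts after the first base of each site, so after positions 12, 56.
Qpa72II sites (ACATGT) start at positions 31, 224.
Qpa72II cuts after base 5 of each site (before the last base), so after positions 35, 228.
Combined cut positions: 12, 35, 56, 228.
Circular molecule, 4 cuts → 4 fragments:
  13–35 → 23 bp
  36–56 → 21 bp
  57–228 → 172 bp
  229–258 then 1–12 → 30 + 12 = 42 bp
Sorted largest to smallest: 172, 42, 23, 21 bp.

172, 42, 23, 21 bp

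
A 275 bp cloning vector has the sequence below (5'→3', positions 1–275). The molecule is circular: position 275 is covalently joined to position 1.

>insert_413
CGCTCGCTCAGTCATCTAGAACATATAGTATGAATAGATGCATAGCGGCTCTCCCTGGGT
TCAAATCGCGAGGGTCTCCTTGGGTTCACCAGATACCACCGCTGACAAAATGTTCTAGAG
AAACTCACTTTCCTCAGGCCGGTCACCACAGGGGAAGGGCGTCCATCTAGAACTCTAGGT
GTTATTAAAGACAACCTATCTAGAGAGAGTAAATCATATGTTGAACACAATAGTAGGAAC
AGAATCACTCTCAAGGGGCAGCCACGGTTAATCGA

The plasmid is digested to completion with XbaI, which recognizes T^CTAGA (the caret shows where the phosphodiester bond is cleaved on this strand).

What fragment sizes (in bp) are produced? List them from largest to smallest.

99, 91, 52, 33 bp

XbaI sites (TCTAGA) start at positions 15, 114, 166, 199.
XbaI cuts after the first base of each site, so after positions 15, 114, 166, 199.
Circular molecule, 4 cuts → 4 fragments:
  16–114 → 99 bp
  115–166 → 52 bp
  167–199 → 33 bp
  200–275 then 1–15 → 76 + 15 = 91 bp
Sorted largest to smallest: 99, 91, 52, 33 bp.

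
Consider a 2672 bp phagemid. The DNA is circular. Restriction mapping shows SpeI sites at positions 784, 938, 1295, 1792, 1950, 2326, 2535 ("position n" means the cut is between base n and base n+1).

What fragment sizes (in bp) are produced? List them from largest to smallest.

Circular molecule, 7 cuts → 7 fragments:
  938 − 784 = 154 bp
  1295 − 938 = 357 bp
  1792 − 1295 = 497 bp
  1950 − 1792 = 158 bp
  2326 − 1950 = 376 bp
  2535 − 2326 = 209 bp
  wrap: 2672 − 2535 + 784 = 921 bp
Sorted largest to smallest: 921, 497, 376, 357, 209, 158, 154 bp.

921, 497, 376, 357, 209, 158, 154 bp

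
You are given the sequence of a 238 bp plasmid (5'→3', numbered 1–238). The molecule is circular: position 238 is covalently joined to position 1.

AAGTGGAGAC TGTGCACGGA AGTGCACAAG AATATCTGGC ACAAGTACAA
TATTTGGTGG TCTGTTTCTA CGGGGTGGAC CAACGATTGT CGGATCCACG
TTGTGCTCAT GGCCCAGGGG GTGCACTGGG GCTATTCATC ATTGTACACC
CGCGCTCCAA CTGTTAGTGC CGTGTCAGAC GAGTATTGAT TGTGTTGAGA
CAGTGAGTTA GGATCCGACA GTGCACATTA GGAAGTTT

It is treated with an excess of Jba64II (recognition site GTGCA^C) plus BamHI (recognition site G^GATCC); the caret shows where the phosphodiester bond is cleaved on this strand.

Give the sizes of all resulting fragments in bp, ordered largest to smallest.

86, 66, 33, 29, 14, 10 bp

Jba64II sites (GTGCAC) start at positions 12, 22, 121, 221.
Jba64II cuts after base 5 of each site (before the last base), so after positions 16, 26, 125, 225.
BamHI sites (GGATCC) start at positions 92, 211.
BamHI cuts after the first base of each site, so after positions 92, 211.
Combined cut positions: 16, 26, 92, 125, 211, 225.
Circular molecule, 6 cuts → 6 fragments:
  17–26 → 10 bp
  27–92 → 66 bp
  93–125 → 33 bp
  126–211 → 86 bp
  212–225 → 14 bp
  226–238 then 1–16 → 13 + 16 = 29 bp
Sorted largest to smallest: 86, 66, 33, 29, 14, 10 bp.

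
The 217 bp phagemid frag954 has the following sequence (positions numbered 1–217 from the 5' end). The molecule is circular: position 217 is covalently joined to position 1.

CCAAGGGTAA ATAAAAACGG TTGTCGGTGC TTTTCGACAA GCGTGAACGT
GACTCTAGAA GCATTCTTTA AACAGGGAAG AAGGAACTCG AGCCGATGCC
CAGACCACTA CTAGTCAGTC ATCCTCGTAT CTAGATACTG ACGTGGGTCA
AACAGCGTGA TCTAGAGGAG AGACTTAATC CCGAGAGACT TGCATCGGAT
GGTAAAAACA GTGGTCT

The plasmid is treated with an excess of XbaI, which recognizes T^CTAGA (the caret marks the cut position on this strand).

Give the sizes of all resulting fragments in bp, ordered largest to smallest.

XbaI sites (TCTAGA) start at positions 54, 130, 161.
XbaI cuts after the first base of each site, so after positions 54, 130, 161.
Circular molecule, 3 cuts → 3 fragments:
  55–130 → 76 bp
  131–161 → 31 bp
  162–217 then 1–54 → 56 + 54 = 110 bp
Sorted largest to smallest: 110, 76, 31 bp.

110, 76, 31 bp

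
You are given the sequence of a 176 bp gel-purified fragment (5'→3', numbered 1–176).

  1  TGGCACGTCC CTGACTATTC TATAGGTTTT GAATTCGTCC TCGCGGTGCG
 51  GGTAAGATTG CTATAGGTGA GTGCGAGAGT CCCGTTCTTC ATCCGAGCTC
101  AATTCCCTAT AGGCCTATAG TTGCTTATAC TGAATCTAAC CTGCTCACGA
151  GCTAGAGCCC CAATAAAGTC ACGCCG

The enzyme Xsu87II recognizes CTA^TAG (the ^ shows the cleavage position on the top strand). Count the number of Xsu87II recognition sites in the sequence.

CTATAG occurs starting at positions 20, 61, 107, 115.
Xsu87II cuts at 4 sites.

4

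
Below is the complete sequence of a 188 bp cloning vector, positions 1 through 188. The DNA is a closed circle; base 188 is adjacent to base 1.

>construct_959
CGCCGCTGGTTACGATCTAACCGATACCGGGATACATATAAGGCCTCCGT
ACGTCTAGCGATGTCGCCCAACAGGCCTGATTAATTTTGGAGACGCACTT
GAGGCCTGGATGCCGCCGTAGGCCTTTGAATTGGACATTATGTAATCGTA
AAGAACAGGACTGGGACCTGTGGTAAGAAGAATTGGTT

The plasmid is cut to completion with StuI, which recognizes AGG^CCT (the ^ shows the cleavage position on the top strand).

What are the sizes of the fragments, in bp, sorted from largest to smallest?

StuI sites (AGGCCT) start at positions 41, 73, 102, 120.
StuI cuts after base 3 of each site, so after positions 43, 75, 104, 122.
Circular molecule, 4 cuts → 4 fragments:
  44–75 → 32 bp
  76–104 → 29 bp
  105–122 → 18 bp
  123–188 then 1–43 → 66 + 43 = 109 bp
Sorted largest to smallest: 109, 32, 29, 18 bp.

109, 32, 29, 18 bp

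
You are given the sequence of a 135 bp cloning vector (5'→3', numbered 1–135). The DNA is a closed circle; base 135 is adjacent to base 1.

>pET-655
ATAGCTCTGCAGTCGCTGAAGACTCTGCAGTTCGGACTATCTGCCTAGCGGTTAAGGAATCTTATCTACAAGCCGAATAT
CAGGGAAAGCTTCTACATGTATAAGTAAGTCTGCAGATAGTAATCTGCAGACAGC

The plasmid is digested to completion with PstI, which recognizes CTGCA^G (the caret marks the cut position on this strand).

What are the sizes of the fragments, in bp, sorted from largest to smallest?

PstI sites (CTGCAG) start at positions 7, 25, 111, 125.
PstI cuts after base 5 of each site (before the last base), so after positions 11, 29, 115, 129.
Circular molecule, 4 cuts → 4 fragments:
  12–29 → 18 bp
  30–115 → 86 bp
  116–129 → 14 bp
  130–135 then 1–11 → 6 + 11 = 17 bp
Sorted largest to smallest: 86, 18, 17, 14 bp.

86, 18, 17, 14 bp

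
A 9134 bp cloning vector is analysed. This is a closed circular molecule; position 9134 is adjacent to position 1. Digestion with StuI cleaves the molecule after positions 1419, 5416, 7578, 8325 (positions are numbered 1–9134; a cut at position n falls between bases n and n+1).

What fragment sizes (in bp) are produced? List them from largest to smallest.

Circular molecule, 4 cuts → 4 fragments:
  5416 − 1419 = 3997 bp
  7578 − 5416 = 2162 bp
  8325 − 7578 = 747 bp
  wrap: 9134 − 8325 + 1419 = 2228 bp
Sorted largest to smallest: 3997, 2228, 2162, 747 bp.

3997, 2228, 2162, 747 bp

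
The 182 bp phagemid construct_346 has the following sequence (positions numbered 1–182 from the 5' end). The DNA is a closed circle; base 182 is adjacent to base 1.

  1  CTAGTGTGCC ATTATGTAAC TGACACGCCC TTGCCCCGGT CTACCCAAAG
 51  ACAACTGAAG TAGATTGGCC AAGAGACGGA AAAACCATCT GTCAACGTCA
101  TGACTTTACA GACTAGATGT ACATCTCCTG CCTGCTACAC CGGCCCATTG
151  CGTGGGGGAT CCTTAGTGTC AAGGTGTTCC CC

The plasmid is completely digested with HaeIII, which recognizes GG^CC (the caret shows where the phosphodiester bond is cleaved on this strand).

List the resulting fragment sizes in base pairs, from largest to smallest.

HaeIII sites (GGCC) start at positions 67, 142.
HaeIII cuts after base 2 of each site, so after positions 68, 143.
Circular molecule, 2 cuts → 2 fragments:
  69–143 → 75 bp
  144–182 then 1–68 → 39 + 68 = 107 bp
Sorted largest to smallest: 107, 75 bp.

107, 75 bp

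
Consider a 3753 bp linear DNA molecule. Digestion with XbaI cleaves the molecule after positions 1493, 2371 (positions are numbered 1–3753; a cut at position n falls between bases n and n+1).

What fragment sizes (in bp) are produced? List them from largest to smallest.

1493, 1382, 878 bp

Linear molecule, 2 cuts → 3 fragments:
  1493 − 0 = 1493 bp
  2371 − 1493 = 878 bp
  3753 − 2371 = 1382 bp
Sorted largest to smallest: 1493, 1382, 878 bp.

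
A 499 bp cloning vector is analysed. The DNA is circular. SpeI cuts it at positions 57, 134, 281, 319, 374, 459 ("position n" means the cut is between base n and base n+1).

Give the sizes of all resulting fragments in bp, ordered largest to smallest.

Circular molecule, 6 cuts → 6 fragments:
  134 − 57 = 77 bp
  281 − 134 = 147 bp
  319 − 281 = 38 bp
  374 − 319 = 55 bp
  459 − 374 = 85 bp
  wrap: 499 − 459 + 57 = 97 bp
Sorted largest to smallest: 147, 97, 85, 77, 55, 38 bp.

147, 97, 85, 77, 55, 38 bp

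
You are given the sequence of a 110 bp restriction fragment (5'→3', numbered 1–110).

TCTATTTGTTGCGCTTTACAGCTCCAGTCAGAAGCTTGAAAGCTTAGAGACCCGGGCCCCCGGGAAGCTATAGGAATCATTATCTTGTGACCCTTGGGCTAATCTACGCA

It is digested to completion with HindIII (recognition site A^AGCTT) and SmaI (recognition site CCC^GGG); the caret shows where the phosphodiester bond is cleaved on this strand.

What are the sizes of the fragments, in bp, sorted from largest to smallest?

HindIII sites (AAGCTT) start at positions 32, 40.
HindIII cuts after the first base of each site, so after positions 32, 40.
SmaI sites (CCCGGG) start at positions 51, 59.
SmaI cuts after base 3 of each site, so after positions 53, 61.
Combined cut positions: 32, 40, 53, 61.
Linear molecule, 4 cuts → 5 fragments:
  1–32 → 32 bp
  33–40 → 8 bp
  41–53 → 13 bp
  54–61 → 8 bp
  62–110 → 49 bp
Sorted largest to smallest: 49, 32, 13, 8, 8 bp.

49, 32, 13, 8, 8 bp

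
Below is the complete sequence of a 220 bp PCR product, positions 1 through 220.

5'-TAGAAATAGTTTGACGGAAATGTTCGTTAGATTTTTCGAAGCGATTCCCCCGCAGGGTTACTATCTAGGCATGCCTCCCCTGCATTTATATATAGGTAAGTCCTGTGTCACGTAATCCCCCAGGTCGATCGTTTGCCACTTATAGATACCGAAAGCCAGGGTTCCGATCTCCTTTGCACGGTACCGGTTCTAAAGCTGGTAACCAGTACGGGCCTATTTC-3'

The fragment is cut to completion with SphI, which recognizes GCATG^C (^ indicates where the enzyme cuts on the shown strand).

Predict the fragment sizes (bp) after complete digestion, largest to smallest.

147, 73 bp

The SphI site (GCATGC) starts at position 69.
SphI cuts after base 5 of each site (before the last base), so after position 73.
Linear molecule, 1 cut → 2 fragments:
  1–73 → 73 bp
  74–220 → 147 bp
Sorted largest to smallest: 147, 73 bp.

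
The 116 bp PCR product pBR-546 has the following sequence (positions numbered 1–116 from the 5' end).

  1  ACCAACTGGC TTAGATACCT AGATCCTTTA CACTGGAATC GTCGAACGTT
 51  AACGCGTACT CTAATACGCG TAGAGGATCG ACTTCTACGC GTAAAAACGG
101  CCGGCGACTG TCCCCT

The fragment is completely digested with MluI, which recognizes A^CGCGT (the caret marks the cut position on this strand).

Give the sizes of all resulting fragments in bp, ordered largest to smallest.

MluI sites (ACGCGT) start at positions 52, 66, 87.
MluI cuts after the first base of each site, so after positions 52, 66, 87.
Linear molecule, 3 cuts → 4 fragments:
  1–52 → 52 bp
  53–66 → 14 bp
  67–87 → 21 bp
  88–116 → 29 bp
Sorted largest to smallest: 52, 29, 21, 14 bp.

52, 29, 21, 14 bp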